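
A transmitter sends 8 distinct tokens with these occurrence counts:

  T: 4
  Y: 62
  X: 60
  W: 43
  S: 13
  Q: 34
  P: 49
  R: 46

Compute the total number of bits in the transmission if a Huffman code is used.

879

Merge the two smallest weights repeatedly:
merge T(4) and S(13): 17
merge 17 and Q(34): 51
merge W(43) and R(46): 89
merge P(49) and 51: 100
merge X(60) and Y(62): 122
merge 89 and 100: 189
merge 122 and 189: 311
The encoded length is the sum of every internal node's weight: 17 + 51 + 89 + 100 + 122 + 189 + 311 = 879 bits.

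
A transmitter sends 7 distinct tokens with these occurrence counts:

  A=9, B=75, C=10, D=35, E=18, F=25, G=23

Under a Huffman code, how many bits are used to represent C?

Build the tree from the bottom:
A(9) + C(10) → 19
E(18) + 19 → 37
G(23) + F(25) → 48
D(35) + 37 → 72
48 + 72 → 120
B(75) + 120 → 195
C's leaf is at depth 5, giving a 5-bit codeword.

5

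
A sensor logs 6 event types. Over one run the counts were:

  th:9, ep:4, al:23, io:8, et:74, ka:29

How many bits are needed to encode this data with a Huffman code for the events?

297

Merge the two smallest weights repeatedly:
ep(4) + io(8) → 12
th(9) + 12 → 21
21 + al(23) → 44
ka(29) + 44 → 73
73 + et(74) → 147
Total encoded bits = sum of merged weights = 12 + 21 + 44 + 73 + 147 = 297.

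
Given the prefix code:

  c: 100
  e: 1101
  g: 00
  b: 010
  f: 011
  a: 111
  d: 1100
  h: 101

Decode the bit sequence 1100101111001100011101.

Read left to right; each codeword is recognised as soon as it completes (prefix code):
  1100→d | 101→h | 111→a | 00→g | 1100→d | 011→f | 101→h
Decoded message: dhagdfh

dhagdfh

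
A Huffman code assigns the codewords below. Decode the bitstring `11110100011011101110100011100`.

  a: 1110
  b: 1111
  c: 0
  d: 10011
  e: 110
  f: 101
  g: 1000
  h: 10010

bcgeaagac

Read left to right; each codeword is recognised as soon as it completes (prefix code):
  1111→b | 0→c | 1000→g | 110→e | 1110→a | 1110→a | 1000→g | 1110→a | 0→c
Decoded message: bcgeaagac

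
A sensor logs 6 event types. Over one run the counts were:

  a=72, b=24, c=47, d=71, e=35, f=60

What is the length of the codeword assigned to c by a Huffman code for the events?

Build the tree from the bottom:
merge b(24) and e(35): 59
merge c(47) and 59: 106
merge f(60) and d(71): 131
merge a(72) and 106: 178
merge 131 and 178: 309
c sits 3 levels below the root, so its codeword is 3 bits.

3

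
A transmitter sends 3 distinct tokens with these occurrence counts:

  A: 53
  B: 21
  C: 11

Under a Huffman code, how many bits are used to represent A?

Build the tree from the bottom:
combine C(11), B(21) → 32
combine 32, A(53) → 85
A is a child of the root — depth 1, so its codeword is a single bit.

1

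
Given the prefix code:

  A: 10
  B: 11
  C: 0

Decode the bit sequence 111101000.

Read left to right; each codeword is recognised as soon as it completes (prefix code):
  11→B | 11→B | 0→C | 10→A | 0→C | 0→C
Decoded message: BBCACC

BBCACC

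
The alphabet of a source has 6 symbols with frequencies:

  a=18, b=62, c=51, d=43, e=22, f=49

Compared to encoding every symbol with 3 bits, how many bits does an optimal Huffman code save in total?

Fixed-length: 3 bits × 245 symbols = 735 bits.
Huffman merges:
a(18) + e(22) → 40
40 + d(43) → 83
f(49) + c(51) → 100
b(62) + 83 → 145
100 + 145 → 245
Huffman total = 40 + 83 + 100 + 145 + 245 = 613 bits.
Saving = 735 − 613 = 122 bits.

122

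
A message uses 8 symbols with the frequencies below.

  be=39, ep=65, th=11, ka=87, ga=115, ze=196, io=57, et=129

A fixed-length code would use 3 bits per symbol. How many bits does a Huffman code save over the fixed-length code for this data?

168

Fixed-length: 3 bits × 699 symbols = 2097 bits.
Huffman merges:
th(11) + be(39) → 50
50 + io(57) → 107
ep(65) + ka(87) → 152
107 + ga(115) → 222
et(129) + 152 → 281
ze(196) + 222 → 418
281 + 418 → 699
Huffman total = 50 + 107 + 152 + 222 + 281 + 418 + 699 = 1929 bits.
Saving = 2097 − 1929 = 168 bits.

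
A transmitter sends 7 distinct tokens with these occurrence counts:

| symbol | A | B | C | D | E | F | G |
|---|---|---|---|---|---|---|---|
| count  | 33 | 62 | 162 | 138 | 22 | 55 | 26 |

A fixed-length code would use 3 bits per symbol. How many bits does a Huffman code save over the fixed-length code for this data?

252

Fixed-length: 3 bits × 498 symbols = 1494 bits.
Huffman merges:
E(22) + G(26) → 48
A(33) + 48 → 81
F(55) + B(62) → 117
81 + 117 → 198
D(138) + C(162) → 300
198 + 300 → 498
Huffman total = 48 + 81 + 117 + 198 + 300 + 498 = 1242 bits.
Saving = 1494 − 1242 = 252 bits.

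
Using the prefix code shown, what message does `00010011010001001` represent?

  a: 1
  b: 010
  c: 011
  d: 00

dbcbdada

Read left to right; each codeword is recognised as soon as it completes (prefix code):
  00→d | 010→b | 011→c | 010→b | 00→d | 1→a | 00→d | 1→a
Decoded message: dbcbdada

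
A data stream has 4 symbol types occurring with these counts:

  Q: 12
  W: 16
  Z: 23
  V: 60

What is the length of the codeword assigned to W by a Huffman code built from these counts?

3

Huffman merges, smallest pair first:
merge Q(12) and W(16): 28
merge Z(23) and 28: 51
merge 51 and V(60): 111
The subtree containing W is merged 3 times, so code length = 3.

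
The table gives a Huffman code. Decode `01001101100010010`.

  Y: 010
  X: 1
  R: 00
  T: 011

Read left to right; each codeword is recognised as soon as it completes (prefix code):
  010→Y | 011→T | 011→T | 00→R | 010→Y | 010→Y
Decoded message: YTTRYY

YTTRYY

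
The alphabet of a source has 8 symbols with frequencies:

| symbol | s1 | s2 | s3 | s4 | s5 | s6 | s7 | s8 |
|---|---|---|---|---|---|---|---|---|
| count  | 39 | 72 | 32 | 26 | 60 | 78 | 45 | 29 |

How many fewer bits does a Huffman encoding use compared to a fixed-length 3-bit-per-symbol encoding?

Fixed-length: 3 bits × 381 symbols = 1143 bits.
Huffman merges:
s4(26) + s8(29) → 55
s3(32) + s1(39) → 71
s7(45) + 55 → 100
s5(60) + 71 → 131
s2(72) + s6(78) → 150
100 + 131 → 231
150 + 231 → 381
Huffman total = 55 + 71 + 100 + 131 + 150 + 231 + 381 = 1119 bits.
Saving = 1143 − 1119 = 24 bits.

24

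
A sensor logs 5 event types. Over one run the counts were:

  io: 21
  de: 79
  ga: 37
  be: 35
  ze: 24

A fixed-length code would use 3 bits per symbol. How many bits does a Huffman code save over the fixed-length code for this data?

158

Fixed-length: 3 bits × 196 symbols = 588 bits.
Huffman merges:
io(21) + ze(24) → 45
be(35) + ga(37) → 72
45 + 72 → 117
de(79) + 117 → 196
Huffman total = 45 + 72 + 117 + 196 = 430 bits.
Saving = 588 − 430 = 158 bits.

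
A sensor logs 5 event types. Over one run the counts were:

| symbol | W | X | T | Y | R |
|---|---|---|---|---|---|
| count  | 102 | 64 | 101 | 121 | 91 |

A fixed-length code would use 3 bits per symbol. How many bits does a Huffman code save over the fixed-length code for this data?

Fixed-length: 3 bits × 479 symbols = 1437 bits.
Huffman merges:
combine X(64), R(91) → 155
combine T(101), W(102) → 203
combine Y(121), 155 → 276
combine 203, 276 → 479
Huffman total = 155 + 203 + 276 + 479 = 1113 bits.
Saving = 1437 − 1113 = 324 bits.

324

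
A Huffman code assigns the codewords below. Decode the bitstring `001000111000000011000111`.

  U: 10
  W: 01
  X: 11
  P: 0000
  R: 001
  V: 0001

Read left to right; each codeword is recognised as soon as it completes (prefix code):
  001→R | 0001→V | 11→X | 0000→P | 0001→V | 10→U | 001→R | 11→X
Decoded message: RVXPVURX

RVXPVURX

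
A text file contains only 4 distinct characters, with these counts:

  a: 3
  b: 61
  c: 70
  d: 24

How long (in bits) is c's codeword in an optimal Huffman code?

1

Build the tree from the bottom:
a(3) + d(24) → 27
27 + b(61) → 88
c(70) + 88 → 158
c sits one level below the root: a 1-bit codeword.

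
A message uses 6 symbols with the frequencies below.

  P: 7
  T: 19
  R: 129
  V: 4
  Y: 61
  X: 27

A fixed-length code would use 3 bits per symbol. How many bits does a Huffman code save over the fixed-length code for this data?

Fixed-length: 3 bits × 247 symbols = 741 bits.
Huffman merges:
combine V(4), P(7) → 11
combine 11, T(19) → 30
combine X(27), 30 → 57
combine 57, Y(61) → 118
combine 118, R(129) → 247
Huffman total = 11 + 30 + 57 + 118 + 247 = 463 bits.
Saving = 741 − 463 = 278 bits.

278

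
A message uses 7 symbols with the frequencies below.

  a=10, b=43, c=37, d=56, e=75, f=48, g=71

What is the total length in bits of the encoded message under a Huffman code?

Build the Huffman tree bottom-up:
a(10) + c(37) → 47
b(43) + 47 → 90
f(48) + d(56) → 104
g(71) + e(75) → 146
90 + 104 → 194
146 + 194 → 340
The encoded length is the sum of every internal node's weight: 47 + 90 + 104 + 146 + 194 + 340 = 921 bits.

921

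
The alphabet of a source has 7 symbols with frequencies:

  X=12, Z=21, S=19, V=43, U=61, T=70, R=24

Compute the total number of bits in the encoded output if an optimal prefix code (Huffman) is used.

Merge the two smallest weights repeatedly:
X(12) + S(19) → 31
Z(21) + R(24) → 45
31 + V(43) → 74
45 + U(61) → 106
T(70) + 74 → 144
106 + 144 → 250
The encoded length is the sum of every internal node's weight: 31 + 45 + 74 + 106 + 144 + 250 = 650 bits.

650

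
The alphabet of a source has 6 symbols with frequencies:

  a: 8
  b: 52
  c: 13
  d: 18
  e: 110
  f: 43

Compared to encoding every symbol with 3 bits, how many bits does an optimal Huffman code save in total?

212

Fixed-length: 3 bits × 244 symbols = 732 bits.
Huffman merges:
merge a(8) and c(13): 21
merge d(18) and 21: 39
merge 39 and f(43): 82
merge b(52) and 82: 134
merge e(110) and 134: 244
Huffman total = 21 + 39 + 82 + 134 + 244 = 520 bits.
Saving = 732 − 520 = 212 bits.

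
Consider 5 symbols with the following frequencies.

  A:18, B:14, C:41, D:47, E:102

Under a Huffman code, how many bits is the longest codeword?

Merge the two lowest-weight nodes at each step:
B(14) + A(18) → 32
32 + C(41) → 73
D(47) + 73 → 120
E(102) + 120 → 222
Maximum depth reached is 4.

4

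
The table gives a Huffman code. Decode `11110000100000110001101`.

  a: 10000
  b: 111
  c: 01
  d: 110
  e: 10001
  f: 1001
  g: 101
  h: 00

Read left to right; each codeword is recognised as soon as it completes (prefix code):
  111→b | 10000→a | 10000→a | 01→c | 10001→e | 101→g
Decoded message: baaceg

baaceg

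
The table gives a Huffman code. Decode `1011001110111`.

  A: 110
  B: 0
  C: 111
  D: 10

Read left to right; each codeword is recognised as soon as it completes (prefix code):
  10→D | 110→A | 0→B | 111→C | 0→B | 111→C
Decoded message: DABCBC

DABCBC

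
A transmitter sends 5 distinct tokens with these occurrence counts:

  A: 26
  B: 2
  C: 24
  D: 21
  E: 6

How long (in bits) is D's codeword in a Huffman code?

Build the tree from the bottom:
combine B(2), E(6) → 8
combine 8, D(21) → 29
combine C(24), A(26) → 50
combine 29, 50 → 79
The subtree containing D is merged 2 times, so code length = 2.

2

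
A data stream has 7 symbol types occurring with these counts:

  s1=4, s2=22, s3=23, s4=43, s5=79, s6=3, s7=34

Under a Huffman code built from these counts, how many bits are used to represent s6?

5

Huffman merges, smallest pair first:
combine s6(3), s1(4) → 7
combine 7, s2(22) → 29
combine s3(23), 29 → 52
combine s7(34), s4(43) → 77
combine 52, 77 → 129
combine s5(79), 129 → 208
s6 sits 5 levels below the root, so its codeword is 5 bits.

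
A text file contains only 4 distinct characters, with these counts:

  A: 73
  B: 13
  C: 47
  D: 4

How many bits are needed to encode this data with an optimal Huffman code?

Merge the two smallest weights repeatedly:
combine D(4), B(13) → 17
combine 17, C(47) → 64
combine 64, A(73) → 137
The encoded length is the sum of every internal node's weight: 17 + 64 + 137 = 218 bits.

218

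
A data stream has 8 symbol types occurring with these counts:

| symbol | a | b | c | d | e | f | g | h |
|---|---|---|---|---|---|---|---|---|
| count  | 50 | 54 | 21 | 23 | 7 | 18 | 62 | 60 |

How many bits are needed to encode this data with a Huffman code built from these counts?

832

Build the Huffman tree bottom-up:
e(7) + f(18) → 25
c(21) + d(23) → 44
25 + 44 → 69
a(50) + b(54) → 104
h(60) + g(62) → 122
69 + 104 → 173
122 + 173 → 295
The encoded length is the sum of every internal node's weight: 25 + 44 + 69 + 104 + 122 + 173 + 295 = 832 bits.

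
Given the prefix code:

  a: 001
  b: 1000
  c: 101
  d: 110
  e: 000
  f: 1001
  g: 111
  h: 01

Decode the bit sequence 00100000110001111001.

aeabgf

Read left to right; each codeword is recognised as soon as it completes (prefix code):
  001→a | 000→e | 001→a | 1000→b | 111→g | 1001→f
Decoded message: aeabgf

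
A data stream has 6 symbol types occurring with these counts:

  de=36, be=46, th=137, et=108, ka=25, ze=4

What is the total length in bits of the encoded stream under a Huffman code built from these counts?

780

Merge the two smallest weights repeatedly:
merge ze(4) and ka(25): 29
merge 29 and de(36): 65
merge be(46) and 65: 111
merge et(108) and 111: 219
merge th(137) and 219: 356
Each symbol's bit-cost is frequency × depth; summing gives 780 bits (equivalently 29 + 65 + 111 + 219 + 356).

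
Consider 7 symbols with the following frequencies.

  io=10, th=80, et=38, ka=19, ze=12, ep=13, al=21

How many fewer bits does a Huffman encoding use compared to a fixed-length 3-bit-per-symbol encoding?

Fixed-length: 3 bits × 193 symbols = 579 bits.
Huffman merges:
merge io(10) and ze(12): 22
merge ep(13) and ka(19): 32
merge al(21) and 22: 43
merge 32 and et(38): 70
merge 43 and 70: 113
merge th(80) and 113: 193
Huffman total = 22 + 32 + 43 + 70 + 113 + 193 = 473 bits.
Saving = 579 − 473 = 106 bits.

106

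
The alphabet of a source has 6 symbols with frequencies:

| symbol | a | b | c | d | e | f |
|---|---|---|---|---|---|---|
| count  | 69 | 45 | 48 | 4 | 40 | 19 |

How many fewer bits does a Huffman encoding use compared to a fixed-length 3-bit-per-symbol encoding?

Fixed-length: 3 bits × 225 symbols = 675 bits.
Huffman merges:
d(4) + f(19) → 23
23 + e(40) → 63
b(45) + c(48) → 93
63 + a(69) → 132
93 + 132 → 225
Huffman total = 23 + 63 + 93 + 132 + 225 = 536 bits.
Saving = 675 − 536 = 139 bits.

139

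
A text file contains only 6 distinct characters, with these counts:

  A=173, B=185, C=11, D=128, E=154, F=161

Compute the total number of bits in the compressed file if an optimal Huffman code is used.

2056

Build the Huffman tree bottom-up:
merge C(11) and D(128): 139
merge 139 and E(154): 293
merge F(161) and A(173): 334
merge B(185) and 293: 478
merge 334 and 478: 812
Each symbol's bit-cost is frequency × depth; summing gives 2056 bits (equivalently 139 + 293 + 334 + 478 + 812).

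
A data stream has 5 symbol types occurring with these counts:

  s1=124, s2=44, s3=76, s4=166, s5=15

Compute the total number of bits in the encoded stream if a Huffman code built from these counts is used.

Build the Huffman tree bottom-up:
merge s5(15) and s2(44): 59
merge 59 and s3(76): 135
merge s1(124) and 135: 259
merge s4(166) and 259: 425
Each symbol's bit-cost is frequency × depth; summing gives 878 bits (equivalently 59 + 135 + 259 + 425).

878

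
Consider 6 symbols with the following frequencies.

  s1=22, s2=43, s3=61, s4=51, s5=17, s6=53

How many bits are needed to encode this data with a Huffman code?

615

Build the Huffman tree bottom-up:
combine s5(17), s1(22) → 39
combine 39, s2(43) → 82
combine s4(51), s6(53) → 104
combine s3(61), 82 → 143
combine 104, 143 → 247
Total encoded bits = sum of merged weights = 39 + 82 + 104 + 143 + 247 = 615.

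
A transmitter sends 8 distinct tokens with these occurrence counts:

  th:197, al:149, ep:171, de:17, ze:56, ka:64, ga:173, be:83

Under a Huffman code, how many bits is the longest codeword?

5

Merge the two lowest-weight nodes at each step:
combine de(17), ze(56) → 73
combine ka(64), 73 → 137
combine be(83), 137 → 220
combine al(149), ep(171) → 320
combine ga(173), th(197) → 370
combine 220, 320 → 540
combine 370, 540 → 910
The first pair merged (de, ze) ends up deepest, at depth 5.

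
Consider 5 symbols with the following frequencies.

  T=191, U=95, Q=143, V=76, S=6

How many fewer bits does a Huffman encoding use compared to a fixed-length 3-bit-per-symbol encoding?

443

Fixed-length: 3 bits × 511 symbols = 1533 bits.
Huffman merges:
merge S(6) and V(76): 82
merge 82 and U(95): 177
merge Q(143) and 177: 320
merge T(191) and 320: 511
Huffman total = 82 + 177 + 320 + 511 = 1090 bits.
Saving = 1533 − 1090 = 443 bits.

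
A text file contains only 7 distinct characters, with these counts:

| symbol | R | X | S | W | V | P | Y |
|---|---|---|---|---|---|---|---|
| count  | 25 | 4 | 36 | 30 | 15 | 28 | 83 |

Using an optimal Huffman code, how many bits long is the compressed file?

560

Build the Huffman tree bottom-up:
merge X(4) and V(15): 19
merge 19 and R(25): 44
merge P(28) and W(30): 58
merge S(36) and 44: 80
merge 58 and 80: 138
merge Y(83) and 138: 221
Total encoded bits = sum of merged weights = 19 + 44 + 58 + 80 + 138 + 221 = 560.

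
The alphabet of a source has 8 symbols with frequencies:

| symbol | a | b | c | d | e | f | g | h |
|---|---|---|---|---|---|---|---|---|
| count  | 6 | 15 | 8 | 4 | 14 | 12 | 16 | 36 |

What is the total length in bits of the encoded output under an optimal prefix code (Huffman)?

307

Build the Huffman tree bottom-up:
merge d(4) and a(6): 10
merge c(8) and 10: 18
merge f(12) and e(14): 26
merge b(15) and g(16): 31
merge 18 and 26: 44
merge 31 and h(36): 67
merge 44 and 67: 111
Each symbol's bit-cost is frequency × depth; summing gives 307 bits (equivalently 10 + 18 + 26 + 31 + 44 + 67 + 111).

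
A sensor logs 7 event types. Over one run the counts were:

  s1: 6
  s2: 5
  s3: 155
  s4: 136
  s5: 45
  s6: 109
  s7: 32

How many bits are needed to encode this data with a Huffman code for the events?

Merge the two smallest weights repeatedly:
s2(5) + s1(6) → 11
11 + s7(32) → 43
43 + s5(45) → 88
88 + s6(109) → 197
s4(136) + s3(155) → 291
197 + 291 → 488
Each symbol's bit-cost is frequency × depth; summing gives 1118 bits (equivalently 11 + 43 + 88 + 197 + 291 + 488).

1118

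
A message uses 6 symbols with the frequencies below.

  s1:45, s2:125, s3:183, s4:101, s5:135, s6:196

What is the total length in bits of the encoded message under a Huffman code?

Merge the two smallest weights repeatedly:
combine s1(45), s4(101) → 146
combine s2(125), s5(135) → 260
combine 146, s3(183) → 329
combine s6(196), 260 → 456
combine 329, 456 → 785
Total encoded bits = sum of merged weights = 146 + 260 + 329 + 456 + 785 = 1976.

1976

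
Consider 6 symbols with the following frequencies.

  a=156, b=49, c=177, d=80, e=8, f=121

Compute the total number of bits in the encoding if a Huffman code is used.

Merge the two smallest weights repeatedly:
merge e(8) and b(49): 57
merge 57 and d(80): 137
merge f(121) and 137: 258
merge a(156) and c(177): 333
merge 258 and 333: 591
The encoded length is the sum of every internal node's weight: 57 + 137 + 258 + 333 + 591 = 1376 bits.

1376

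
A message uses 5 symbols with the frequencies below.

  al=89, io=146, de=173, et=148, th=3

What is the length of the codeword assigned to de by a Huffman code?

2

Huffman merges, smallest pair first:
combine th(3), al(89) → 92
combine 92, io(146) → 238
combine et(148), de(173) → 321
combine 238, 321 → 559
The subtree containing de is merged 2 times, so code length = 2.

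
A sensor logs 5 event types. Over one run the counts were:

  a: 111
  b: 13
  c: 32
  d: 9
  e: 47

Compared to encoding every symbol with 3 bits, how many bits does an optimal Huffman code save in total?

Fixed-length: 3 bits × 212 symbols = 636 bits.
Huffman merges:
merge d(9) and b(13): 22
merge 22 and c(32): 54
merge e(47) and 54: 101
merge 101 and a(111): 212
Huffman total = 22 + 54 + 101 + 212 = 389 bits.
Saving = 636 − 389 = 247 bits.

247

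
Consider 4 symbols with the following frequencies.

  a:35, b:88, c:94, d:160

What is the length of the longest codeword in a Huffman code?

Merge the two lowest-weight nodes at each step:
merge a(35) and b(88): 123
merge c(94) and 123: 217
merge d(160) and 217: 377
Maximum depth reached is 3.

3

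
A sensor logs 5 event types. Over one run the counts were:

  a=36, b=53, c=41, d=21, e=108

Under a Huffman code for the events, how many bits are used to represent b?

3

Build the tree from the bottom:
combine d(21), a(36) → 57
combine c(41), b(53) → 94
combine 57, 94 → 151
combine e(108), 151 → 259
The subtree containing b is merged 3 times, so code length = 3.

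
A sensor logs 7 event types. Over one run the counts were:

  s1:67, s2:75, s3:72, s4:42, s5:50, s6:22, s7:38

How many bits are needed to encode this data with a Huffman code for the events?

1011

Greedily combine the two least-frequent nodes:
combine s6(22), s7(38) → 60
combine s4(42), s5(50) → 92
combine 60, s1(67) → 127
combine s3(72), s2(75) → 147
combine 92, 127 → 219
combine 147, 219 → 366
Total encoded bits = sum of merged weights = 60 + 92 + 127 + 147 + 219 + 366 = 1011.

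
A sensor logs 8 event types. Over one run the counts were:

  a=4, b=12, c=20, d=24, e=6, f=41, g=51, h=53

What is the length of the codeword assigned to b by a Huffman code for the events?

4

Huffman merges, smallest pair first:
combine a(4), e(6) → 10
combine 10, b(12) → 22
combine c(20), 22 → 42
combine d(24), f(41) → 65
combine 42, g(51) → 93
combine h(53), 65 → 118
combine 93, 118 → 211
b's leaf is at depth 4, giving a 4-bit codeword.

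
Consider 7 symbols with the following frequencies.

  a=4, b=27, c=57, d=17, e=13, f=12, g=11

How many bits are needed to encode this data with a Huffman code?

Build the Huffman tree bottom-up:
a(4) + g(11) → 15
f(12) + e(13) → 25
15 + d(17) → 32
25 + b(27) → 52
32 + 52 → 84
c(57) + 84 → 141
Total encoded bits = sum of merged weights = 15 + 25 + 32 + 52 + 84 + 141 = 349.

349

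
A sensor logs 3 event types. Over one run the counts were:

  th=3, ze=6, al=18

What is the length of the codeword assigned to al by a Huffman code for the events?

1

Repeatedly merge the two smallest:
merge th(3) and ze(6): 9
merge 9 and al(18): 27
al is a child of the root — depth 1, so its codeword is a single bit.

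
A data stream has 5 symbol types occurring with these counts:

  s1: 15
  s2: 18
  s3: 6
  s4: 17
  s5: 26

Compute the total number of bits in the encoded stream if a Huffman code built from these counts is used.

185

Merge the two smallest weights repeatedly:
combine s3(6), s1(15) → 21
combine s4(17), s2(18) → 35
combine 21, s5(26) → 47
combine 35, 47 → 82
The encoded length is the sum of every internal node's weight: 21 + 35 + 47 + 82 = 185 bits.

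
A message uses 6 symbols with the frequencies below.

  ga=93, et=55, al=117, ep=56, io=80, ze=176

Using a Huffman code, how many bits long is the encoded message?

Greedily combine the two least-frequent nodes:
et(55) + ep(56) → 111
io(80) + ga(93) → 173
111 + al(117) → 228
173 + ze(176) → 349
228 + 349 → 577
The encoded length is the sum of every internal node's weight: 111 + 173 + 228 + 349 + 577 = 1438 bits.

1438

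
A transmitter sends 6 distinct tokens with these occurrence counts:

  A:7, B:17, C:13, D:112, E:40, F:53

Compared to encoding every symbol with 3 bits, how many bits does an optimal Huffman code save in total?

220

Fixed-length: 3 bits × 242 symbols = 726 bits.
Huffman merges:
A(7) + C(13) → 20
B(17) + 20 → 37
37 + E(40) → 77
F(53) + 77 → 130
D(112) + 130 → 242
Huffman total = 20 + 37 + 77 + 130 + 242 = 506 bits.
Saving = 726 − 506 = 220 bits.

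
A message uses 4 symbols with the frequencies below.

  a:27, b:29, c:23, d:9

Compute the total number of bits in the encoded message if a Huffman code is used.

176

Greedily combine the two least-frequent nodes:
d(9) + c(23) → 32
a(27) + b(29) → 56
32 + 56 → 88
Total encoded bits = sum of merged weights = 32 + 56 + 88 = 176.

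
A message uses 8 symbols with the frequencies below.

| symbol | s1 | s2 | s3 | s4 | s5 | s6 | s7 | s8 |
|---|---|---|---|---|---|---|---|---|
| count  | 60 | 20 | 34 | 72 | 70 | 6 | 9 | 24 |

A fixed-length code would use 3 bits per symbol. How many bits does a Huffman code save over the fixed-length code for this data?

Fixed-length: 3 bits × 295 symbols = 885 bits.
Huffman merges:
merge s6(6) and s7(9): 15
merge 15 and s2(20): 35
merge s8(24) and s3(34): 58
merge 35 and 58: 93
merge s1(60) and s5(70): 130
merge s4(72) and 93: 165
merge 130 and 165: 295
Huffman total = 15 + 35 + 58 + 93 + 130 + 165 + 295 = 791 bits.
Saving = 885 − 791 = 94 bits.

94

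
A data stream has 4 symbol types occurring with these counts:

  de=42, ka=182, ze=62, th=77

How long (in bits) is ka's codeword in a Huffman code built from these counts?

Huffman merges, smallest pair first:
combine de(42), ze(62) → 104
combine th(77), 104 → 181
combine 181, ka(182) → 363
ka is merged only at the final step, so code length = 1.

1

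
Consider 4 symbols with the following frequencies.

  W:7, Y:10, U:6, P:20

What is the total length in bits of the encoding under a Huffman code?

79

Merge the two smallest weights repeatedly:
combine U(6), W(7) → 13
combine Y(10), 13 → 23
combine P(20), 23 → 43
Total encoded bits = sum of merged weights = 13 + 23 + 43 = 79.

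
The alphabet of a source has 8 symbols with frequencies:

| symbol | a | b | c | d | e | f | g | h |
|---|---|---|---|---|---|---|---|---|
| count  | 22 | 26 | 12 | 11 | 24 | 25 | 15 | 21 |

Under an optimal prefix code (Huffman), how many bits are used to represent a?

Build the tree from the bottom:
combine d(11), c(12) → 23
combine g(15), h(21) → 36
combine a(22), 23 → 45
combine e(24), f(25) → 49
combine b(26), 36 → 62
combine 45, 49 → 94
combine 62, 94 → 156
The subtree containing a is merged 3 times, so code length = 3.

3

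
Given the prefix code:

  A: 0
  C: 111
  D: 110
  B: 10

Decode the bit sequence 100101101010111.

Read left to right; each codeword is recognised as soon as it completes (prefix code):
  10→B | 0→A | 10→B | 110→D | 10→B | 10→B | 111→C
Decoded message: BABDBBC

BABDBBC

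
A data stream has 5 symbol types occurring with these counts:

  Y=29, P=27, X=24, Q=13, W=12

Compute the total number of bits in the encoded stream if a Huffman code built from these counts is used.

Build the Huffman tree bottom-up:
combine W(12), Q(13) → 25
combine X(24), 25 → 49
combine P(27), Y(29) → 56
combine 49, 56 → 105
Total encoded bits = sum of merged weights = 25 + 49 + 56 + 105 = 235.

235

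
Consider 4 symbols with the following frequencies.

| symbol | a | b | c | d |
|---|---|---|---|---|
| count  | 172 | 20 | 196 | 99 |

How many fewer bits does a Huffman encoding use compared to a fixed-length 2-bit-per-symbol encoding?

77

Fixed-length: 2 bits × 487 symbols = 974 bits.
Huffman merges:
merge b(20) and d(99): 119
merge 119 and a(172): 291
merge c(196) and 291: 487
Huffman total = 119 + 291 + 487 = 897 bits.
Saving = 974 − 897 = 77 bits.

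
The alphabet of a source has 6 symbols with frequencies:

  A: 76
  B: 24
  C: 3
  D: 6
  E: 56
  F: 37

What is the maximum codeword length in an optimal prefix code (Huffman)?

Merge the two lowest-weight nodes at each step:
C(3) + D(6) → 9
9 + B(24) → 33
33 + F(37) → 70
E(56) + 70 → 126
A(76) + 126 → 202
The rarest symbols sit at the bottom; the longest codeword is 5 bits.

5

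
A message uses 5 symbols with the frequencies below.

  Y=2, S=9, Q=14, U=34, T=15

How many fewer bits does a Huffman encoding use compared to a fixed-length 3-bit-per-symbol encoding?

72

Fixed-length: 3 bits × 74 symbols = 222 bits.
Huffman merges:
Y(2) + S(9) → 11
11 + Q(14) → 25
T(15) + 25 → 40
U(34) + 40 → 74
Huffman total = 11 + 25 + 40 + 74 = 150 bits.
Saving = 222 − 150 = 72 bits.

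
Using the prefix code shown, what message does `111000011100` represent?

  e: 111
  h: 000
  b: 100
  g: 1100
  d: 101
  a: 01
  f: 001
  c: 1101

ehag

Read left to right; each codeword is recognised as soon as it completes (prefix code):
  111→e | 000→h | 01→a | 1100→g
Decoded message: ehag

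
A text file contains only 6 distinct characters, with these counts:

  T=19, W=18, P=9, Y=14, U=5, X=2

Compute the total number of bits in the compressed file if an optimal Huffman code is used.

157

Build the Huffman tree bottom-up:
combine X(2), U(5) → 7
combine 7, P(9) → 16
combine Y(14), 16 → 30
combine W(18), T(19) → 37
combine 30, 37 → 67
The encoded length is the sum of every internal node's weight: 7 + 16 + 30 + 37 + 67 = 157 bits.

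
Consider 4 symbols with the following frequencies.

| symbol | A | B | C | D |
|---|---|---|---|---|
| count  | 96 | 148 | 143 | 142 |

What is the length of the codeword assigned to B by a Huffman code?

2

Huffman merges, smallest pair first:
combine A(96), D(142) → 238
combine C(143), B(148) → 291
combine 238, 291 → 529
B's leaf is at depth 2, giving a 2-bit codeword.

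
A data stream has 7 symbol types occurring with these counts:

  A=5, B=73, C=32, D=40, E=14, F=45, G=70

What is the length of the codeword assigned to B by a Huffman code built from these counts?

2

Huffman merges, smallest pair first:
merge A(5) and E(14): 19
merge 19 and C(32): 51
merge D(40) and F(45): 85
merge 51 and G(70): 121
merge B(73) and 85: 158
merge 121 and 158: 279
B sits 2 levels below the root, so its codeword is 2 bits.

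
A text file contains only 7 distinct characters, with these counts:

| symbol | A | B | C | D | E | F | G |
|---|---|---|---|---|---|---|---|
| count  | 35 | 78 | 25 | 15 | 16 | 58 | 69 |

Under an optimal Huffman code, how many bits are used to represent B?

2

Build the tree from the bottom:
combine D(15), E(16) → 31
combine C(25), 31 → 56
combine A(35), 56 → 91
combine F(58), G(69) → 127
combine B(78), 91 → 169
combine 127, 169 → 296
B's leaf is at depth 2, giving a 2-bit codeword.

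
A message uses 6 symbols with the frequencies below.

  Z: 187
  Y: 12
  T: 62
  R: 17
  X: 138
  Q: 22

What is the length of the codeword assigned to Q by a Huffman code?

4

Huffman merges, smallest pair first:
Y(12) + R(17) → 29
Q(22) + 29 → 51
51 + T(62) → 113
113 + X(138) → 251
Z(187) + 251 → 438
Q sits 4 levels below the root, so its codeword is 4 bits.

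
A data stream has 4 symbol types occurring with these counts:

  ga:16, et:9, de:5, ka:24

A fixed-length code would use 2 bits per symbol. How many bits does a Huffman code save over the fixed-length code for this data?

10

Fixed-length: 2 bits × 54 symbols = 108 bits.
Huffman merges:
de(5) + et(9) → 14
14 + ga(16) → 30
ka(24) + 30 → 54
Huffman total = 14 + 30 + 54 = 98 bits.
Saving = 108 − 98 = 10 bits.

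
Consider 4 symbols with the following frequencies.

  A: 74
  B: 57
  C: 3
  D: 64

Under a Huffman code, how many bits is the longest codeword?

Merge the two lowest-weight nodes at each step:
combine C(3), B(57) → 60
combine 60, D(64) → 124
combine A(74), 124 → 198
The rarest symbols sit at the bottom; the longest codeword is 3 bits.

3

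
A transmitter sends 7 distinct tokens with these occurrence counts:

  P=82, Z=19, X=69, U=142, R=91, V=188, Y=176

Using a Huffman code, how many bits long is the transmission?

2025

Build the Huffman tree bottom-up:
combine Z(19), X(69) → 88
combine P(82), 88 → 170
combine R(91), U(142) → 233
combine 170, Y(176) → 346
combine V(188), 233 → 421
combine 346, 421 → 767
The encoded length is the sum of every internal node's weight: 88 + 170 + 233 + 346 + 421 + 767 = 2025 bits.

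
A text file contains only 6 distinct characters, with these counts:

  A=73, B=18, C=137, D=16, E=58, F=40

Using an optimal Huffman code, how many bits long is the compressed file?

Greedily combine the two least-frequent nodes:
D(16) + B(18) → 34
34 + F(40) → 74
E(58) + A(73) → 131
74 + 131 → 205
C(137) + 205 → 342
The encoded length is the sum of every internal node's weight: 34 + 74 + 131 + 205 + 342 = 786 bits.

786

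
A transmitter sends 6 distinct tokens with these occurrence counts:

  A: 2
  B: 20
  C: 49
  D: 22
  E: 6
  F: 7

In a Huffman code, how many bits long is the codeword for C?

1

Huffman merges, smallest pair first:
combine A(2), E(6) → 8
combine F(7), 8 → 15
combine 15, B(20) → 35
combine D(22), 35 → 57
combine C(49), 57 → 106
C sits one level below the root: a 1-bit codeword.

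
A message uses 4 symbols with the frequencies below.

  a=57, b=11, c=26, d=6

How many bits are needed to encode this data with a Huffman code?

160

Merge the two smallest weights repeatedly:
combine d(6), b(11) → 17
combine 17, c(26) → 43
combine 43, a(57) → 100
Total encoded bits = sum of merged weights = 17 + 43 + 100 = 160.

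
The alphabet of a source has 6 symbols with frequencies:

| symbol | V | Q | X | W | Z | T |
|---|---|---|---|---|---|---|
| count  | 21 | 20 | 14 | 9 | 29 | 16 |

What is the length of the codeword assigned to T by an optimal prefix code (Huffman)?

Build the tree from the bottom:
W(9) + X(14) → 23
T(16) + Q(20) → 36
V(21) + 23 → 44
Z(29) + 36 → 65
44 + 65 → 109
T sits 3 levels below the root, so its codeword is 3 bits.

3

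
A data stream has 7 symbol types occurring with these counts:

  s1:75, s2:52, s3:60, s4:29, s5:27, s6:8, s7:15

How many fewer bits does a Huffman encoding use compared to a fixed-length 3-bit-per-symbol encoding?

114

Fixed-length: 3 bits × 266 symbols = 798 bits.
Huffman merges:
merge s6(8) and s7(15): 23
merge 23 and s5(27): 50
merge s4(29) and 50: 79
merge s2(52) and s3(60): 112
merge s1(75) and 79: 154
merge 112 and 154: 266
Huffman total = 23 + 50 + 79 + 112 + 154 + 266 = 684 bits.
Saving = 798 − 684 = 114 bits.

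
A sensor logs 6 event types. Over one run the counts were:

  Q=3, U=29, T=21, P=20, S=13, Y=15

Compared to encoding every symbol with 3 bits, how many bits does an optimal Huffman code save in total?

Fixed-length: 3 bits × 101 symbols = 303 bits.
Huffman merges:
merge Q(3) and S(13): 16
merge Y(15) and 16: 31
merge P(20) and T(21): 41
merge U(29) and 31: 60
merge 41 and 60: 101
Huffman total = 16 + 31 + 41 + 60 + 101 = 249 bits.
Saving = 303 − 249 = 54 bits.

54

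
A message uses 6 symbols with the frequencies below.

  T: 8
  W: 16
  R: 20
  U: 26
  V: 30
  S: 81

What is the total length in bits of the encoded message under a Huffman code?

405

Build the Huffman tree bottom-up:
T(8) + W(16) → 24
R(20) + 24 → 44
U(26) + V(30) → 56
44 + 56 → 100
S(81) + 100 → 181
Each symbol's bit-cost is frequency × depth; summing gives 405 bits (equivalently 24 + 44 + 56 + 100 + 181).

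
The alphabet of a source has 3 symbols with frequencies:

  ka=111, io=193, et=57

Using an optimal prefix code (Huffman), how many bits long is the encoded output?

529

Build the Huffman tree bottom-up:
combine et(57), ka(111) → 168
combine 168, io(193) → 361
The encoded length is the sum of every internal node's weight: 168 + 361 = 529 bits.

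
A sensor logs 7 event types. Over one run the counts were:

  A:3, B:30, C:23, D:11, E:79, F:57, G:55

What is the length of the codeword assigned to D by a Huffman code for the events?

5

Huffman merges, smallest pair first:
A(3) + D(11) → 14
14 + C(23) → 37
B(30) + 37 → 67
G(55) + F(57) → 112
67 + E(79) → 146
112 + 146 → 258
D sits 5 levels below the root, so its codeword is 5 bits.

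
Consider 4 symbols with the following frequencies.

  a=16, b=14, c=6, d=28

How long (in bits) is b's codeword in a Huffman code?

Build the tree from the bottom:
combine c(6), b(14) → 20
combine a(16), 20 → 36
combine d(28), 36 → 64
b's leaf is at depth 3, giving a 3-bit codeword.

3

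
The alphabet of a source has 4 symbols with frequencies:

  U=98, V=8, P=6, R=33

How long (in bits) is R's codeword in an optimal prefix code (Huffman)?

2

Repeatedly merge the two smallest:
combine P(6), V(8) → 14
combine 14, R(33) → 47
combine 47, U(98) → 145
R sits 2 levels below the root, so its codeword is 2 bits.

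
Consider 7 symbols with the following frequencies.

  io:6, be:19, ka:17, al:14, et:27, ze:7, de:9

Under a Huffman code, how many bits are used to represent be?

Huffman merges, smallest pair first:
io(6) + ze(7) → 13
de(9) + 13 → 22
al(14) + ka(17) → 31
be(19) + 22 → 41
et(27) + 31 → 58
41 + 58 → 99
be sits 2 levels below the root, so its codeword is 2 bits.

2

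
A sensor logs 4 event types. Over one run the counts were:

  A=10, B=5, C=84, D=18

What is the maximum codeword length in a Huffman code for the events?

Merge the two lowest-weight nodes at each step:
combine B(5), A(10) → 15
combine 15, D(18) → 33
combine 33, C(84) → 117
The rarest symbols sit at the bottom; the longest codeword is 3 bits.

3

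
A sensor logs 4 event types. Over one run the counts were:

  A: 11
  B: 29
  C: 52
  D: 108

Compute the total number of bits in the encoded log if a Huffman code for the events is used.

332

Build the Huffman tree bottom-up:
A(11) + B(29) → 40
40 + C(52) → 92
92 + D(108) → 200
Total encoded bits = sum of merged weights = 40 + 92 + 200 = 332.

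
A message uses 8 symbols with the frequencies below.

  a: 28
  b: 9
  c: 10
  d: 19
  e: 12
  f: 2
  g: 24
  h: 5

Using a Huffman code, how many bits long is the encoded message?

298

Greedily combine the two least-frequent nodes:
f(2) + h(5) → 7
7 + b(9) → 16
c(10) + e(12) → 22
16 + d(19) → 35
22 + g(24) → 46
a(28) + 35 → 63
46 + 63 → 109
The encoded length is the sum of every internal node's weight: 7 + 16 + 22 + 35 + 46 + 63 + 109 = 298 bits.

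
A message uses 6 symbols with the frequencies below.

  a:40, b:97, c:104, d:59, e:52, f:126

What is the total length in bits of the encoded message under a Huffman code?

Greedily combine the two least-frequent nodes:
combine a(40), e(52) → 92
combine d(59), 92 → 151
combine b(97), c(104) → 201
combine f(126), 151 → 277
combine 201, 277 → 478
Total encoded bits = sum of merged weights = 92 + 151 + 201 + 277 + 478 = 1199.

1199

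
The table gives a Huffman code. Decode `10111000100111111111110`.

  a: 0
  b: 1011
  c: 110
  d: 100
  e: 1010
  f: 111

bdadfffc

Read left to right; each codeword is recognised as soon as it completes (prefix code):
  1011→b | 100→d | 0→a | 100→d | 111→f | 111→f | 111→f | 110→c
Decoded message: bdadfffc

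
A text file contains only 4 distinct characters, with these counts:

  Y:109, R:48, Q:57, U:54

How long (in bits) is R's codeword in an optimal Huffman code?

Build the tree from the bottom:
combine R(48), U(54) → 102
combine Q(57), 102 → 159
combine Y(109), 159 → 268
The subtree containing R is merged 3 times, so code length = 3.

3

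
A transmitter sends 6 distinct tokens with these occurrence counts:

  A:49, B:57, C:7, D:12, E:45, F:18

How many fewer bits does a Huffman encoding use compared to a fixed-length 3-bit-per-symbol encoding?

Fixed-length: 3 bits × 188 symbols = 564 bits.
Huffman merges:
merge C(7) and D(12): 19
merge F(18) and 19: 37
merge 37 and E(45): 82
merge A(49) and B(57): 106
merge 82 and 106: 188
Huffman total = 19 + 37 + 82 + 106 + 188 = 432 bits.
Saving = 564 − 432 = 132 bits.

132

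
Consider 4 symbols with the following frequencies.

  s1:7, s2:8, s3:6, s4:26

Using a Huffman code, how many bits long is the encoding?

81

Greedily combine the two least-frequent nodes:
combine s3(6), s1(7) → 13
combine s2(8), 13 → 21
combine 21, s4(26) → 47
Each symbol's bit-cost is frequency × depth; summing gives 81 bits (equivalently 13 + 21 + 47).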